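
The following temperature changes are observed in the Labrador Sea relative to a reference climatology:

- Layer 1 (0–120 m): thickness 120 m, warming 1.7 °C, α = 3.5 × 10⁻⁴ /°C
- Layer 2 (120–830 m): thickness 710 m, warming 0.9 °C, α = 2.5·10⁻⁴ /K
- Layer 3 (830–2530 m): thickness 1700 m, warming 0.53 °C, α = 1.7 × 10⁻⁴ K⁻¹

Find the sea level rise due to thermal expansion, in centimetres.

38.4 cm of thermosteric rise

120 × 1.7 × 3.5×10⁻⁴ = 0.07140 m
Layer 2: 0.9 × 710 × 2.5×10⁻⁴ = 0.15975 m
0.53 × 1700 × 1.7×10⁻⁴ = 0.15317 m
Δh = 0.07140 + 0.15975 + 0.15317 = 0.38432 m ≈ 38.4 cm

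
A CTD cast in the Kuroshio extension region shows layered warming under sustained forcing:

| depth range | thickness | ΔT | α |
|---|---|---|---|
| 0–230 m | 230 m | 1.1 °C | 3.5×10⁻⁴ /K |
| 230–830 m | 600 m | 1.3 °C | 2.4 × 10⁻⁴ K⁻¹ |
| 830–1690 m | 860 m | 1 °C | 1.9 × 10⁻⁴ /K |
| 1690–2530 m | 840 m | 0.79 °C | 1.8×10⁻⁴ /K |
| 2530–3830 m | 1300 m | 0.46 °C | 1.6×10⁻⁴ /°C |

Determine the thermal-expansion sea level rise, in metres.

0.654 m of thermosteric rise

0–230 m: 3.5×10⁻⁴ × 230 × 1.1 = 0.08855 m
Layer 2: 2.4×10⁻⁴ × 600 × 1.3 = 0.18720 m
Layer 3: 860 × 1.9×10⁻⁴ × 1 = 0.16340 m
1.8×10⁻⁴ × 0.79 × 840 = 0.119448 m
0.46 × 1300 × 1.6×10⁻⁴ = 0.09568 m
Δh = 0.08855 + 0.18720 + 0.16340 + 0.119448 + 0.09568 = 0.654278 m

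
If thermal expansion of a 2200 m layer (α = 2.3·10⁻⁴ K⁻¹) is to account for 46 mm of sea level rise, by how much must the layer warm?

ΔT = Δh/(αH) = 0.046 / (2.3×10⁻⁴ × 2200) ≈ 0.09091 K

0.0909 K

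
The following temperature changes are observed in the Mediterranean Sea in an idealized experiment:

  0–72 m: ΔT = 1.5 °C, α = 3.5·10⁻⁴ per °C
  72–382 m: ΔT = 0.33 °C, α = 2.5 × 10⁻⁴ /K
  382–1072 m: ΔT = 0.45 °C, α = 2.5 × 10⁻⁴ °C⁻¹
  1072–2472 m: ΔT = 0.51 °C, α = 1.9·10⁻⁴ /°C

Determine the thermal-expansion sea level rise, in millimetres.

about 280 mm

0–72 m: 1.5 × 3.5×10⁻⁴ × 72 = 0.03780 m
72–382 m: 2.5×10⁻⁴ × 310 × 0.33 = 0.025575 m
382–1072 m: 2.5×10⁻⁴ × 0.45 × 690 = 0.077625 m
0.51 × 1.9×10⁻⁴ × 1400 = 0.13566 m
Δh = 0.03780 + 0.025575 + 0.077625 + 0.13566 = 0.27666 m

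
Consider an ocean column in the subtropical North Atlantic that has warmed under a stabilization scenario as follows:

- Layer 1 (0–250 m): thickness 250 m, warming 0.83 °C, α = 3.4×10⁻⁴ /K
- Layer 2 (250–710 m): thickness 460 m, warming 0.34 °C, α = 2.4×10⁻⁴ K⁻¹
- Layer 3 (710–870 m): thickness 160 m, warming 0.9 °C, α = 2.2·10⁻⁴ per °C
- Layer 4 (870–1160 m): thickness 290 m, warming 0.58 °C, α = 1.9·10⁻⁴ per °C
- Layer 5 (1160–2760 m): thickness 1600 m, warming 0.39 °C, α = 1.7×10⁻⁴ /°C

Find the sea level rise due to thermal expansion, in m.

Layer 1: 3.4×10⁻⁴ × 250 × 0.83 = 0.07055 m
250–710 m: 2.4×10⁻⁴ × 0.34 × 460 = 0.037536 m
160 × 2.2×10⁻⁴ × 0.9 = 0.03168 m
1.9×10⁻⁴ × 290 × 0.58 = 0.031958 m
Layer 5: 1600 × 0.39 × 1.7×10⁻⁴ = 0.10608 m
Δh = 0.07055 + 0.037536 + 0.03168 + 0.031958 + 0.10608 = 0.277804 m ≈ 0.278 m

Δh ≈ 0.278 m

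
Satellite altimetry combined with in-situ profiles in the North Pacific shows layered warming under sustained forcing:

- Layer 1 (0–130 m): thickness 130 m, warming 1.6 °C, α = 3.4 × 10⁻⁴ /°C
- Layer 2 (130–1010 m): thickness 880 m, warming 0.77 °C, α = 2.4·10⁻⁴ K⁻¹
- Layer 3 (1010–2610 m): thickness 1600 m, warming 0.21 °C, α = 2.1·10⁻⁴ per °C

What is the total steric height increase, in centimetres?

30.4 cm

3.4×10⁻⁴ × 130 × 1.6 = 0.07072 m
2.4×10⁻⁴ × 880 × 0.77 = 0.162624 m
1010–2610 m: 2.1×10⁻⁴ × 0.21 × 1600 = 0.07056 m
Δh = 0.07072 + 0.162624 + 0.07056 = 0.303904 m ≈ 30.4 cm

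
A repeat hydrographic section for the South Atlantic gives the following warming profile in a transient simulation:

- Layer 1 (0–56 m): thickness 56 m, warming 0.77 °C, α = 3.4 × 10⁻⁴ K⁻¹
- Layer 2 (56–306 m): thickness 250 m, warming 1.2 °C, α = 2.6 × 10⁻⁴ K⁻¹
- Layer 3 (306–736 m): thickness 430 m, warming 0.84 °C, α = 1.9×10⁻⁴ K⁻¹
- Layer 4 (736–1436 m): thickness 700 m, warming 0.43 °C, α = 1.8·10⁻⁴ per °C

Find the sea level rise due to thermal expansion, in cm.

Δh = 22 cm

0–56 m: 0.77 × 3.4×10⁻⁴ × 56 = 0.0146608 m
2.6×10⁻⁴ × 1.2 × 250 = 0.07800 m
Layer 3: 1.9×10⁻⁴ × 0.84 × 430 = 0.068628 m
700 × 1.8×10⁻⁴ × 0.43 = 0.05418 m
Δh = 0.0146608 + 0.07800 + 0.068628 + 0.05418 = 0.2154688 m ≈ 22 cm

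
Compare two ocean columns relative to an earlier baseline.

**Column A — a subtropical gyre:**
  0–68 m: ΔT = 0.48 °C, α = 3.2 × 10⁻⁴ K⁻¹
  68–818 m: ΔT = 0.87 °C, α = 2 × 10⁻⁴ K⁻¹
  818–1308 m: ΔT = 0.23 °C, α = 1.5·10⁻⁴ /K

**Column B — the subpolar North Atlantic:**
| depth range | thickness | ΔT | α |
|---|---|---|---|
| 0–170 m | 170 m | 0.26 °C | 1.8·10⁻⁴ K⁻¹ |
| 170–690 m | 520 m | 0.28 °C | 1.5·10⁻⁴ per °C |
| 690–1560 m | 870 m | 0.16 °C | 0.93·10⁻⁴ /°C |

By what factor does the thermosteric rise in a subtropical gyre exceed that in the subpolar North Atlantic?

≈ 3.69×

A Layer 1: 68 × 0.48 × 3.2×10⁻⁴ = 0.0104448 m
A 68–818 m: 750 × 2×10⁻⁴ × 0.87 = 0.13050 m
A Layer 3: 1.5×10⁻⁴ × 0.23 × 490 = 0.016905 m
A total: 0.1578498 m
B 0–170 m: 170 × 1.8×10⁻⁴ × 0.26 = 0.007956 m
B Layer 2: 0.28 × 520 × 1.5×10⁻⁴ = 0.02184 m
B 690–1560 m: 0.16 × 0.93×10⁻⁴ × 870 = 0.0129456 m
B total: 0.0427416 m
Ratio: 0.1578498 / 0.0427416 ≈ 3.693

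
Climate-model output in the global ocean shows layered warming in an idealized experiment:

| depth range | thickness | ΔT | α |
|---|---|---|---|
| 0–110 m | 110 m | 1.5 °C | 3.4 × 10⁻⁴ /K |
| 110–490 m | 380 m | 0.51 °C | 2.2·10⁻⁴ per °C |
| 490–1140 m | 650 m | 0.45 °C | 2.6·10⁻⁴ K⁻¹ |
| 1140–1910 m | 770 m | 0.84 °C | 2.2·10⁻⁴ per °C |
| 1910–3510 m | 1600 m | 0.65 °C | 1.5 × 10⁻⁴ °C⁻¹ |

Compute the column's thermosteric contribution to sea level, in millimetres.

about 470 mm

Layer 1: 110 × 1.5 × 3.4×10⁻⁴ = 0.05610 m
110–490 m: 2.2×10⁻⁴ × 380 × 0.51 = 0.042636 m
Layer 3: 650 × 2.6×10⁻⁴ × 0.45 = 0.07605 m
2.2×10⁻⁴ × 770 × 0.84 = 0.142296 m
1910–3510 m: 1.5×10⁻⁴ × 0.65 × 1600 = 0.15600 m
Δh = 0.05610 + 0.042636 + 0.07605 + 0.142296 + 0.15600 = 0.473082 m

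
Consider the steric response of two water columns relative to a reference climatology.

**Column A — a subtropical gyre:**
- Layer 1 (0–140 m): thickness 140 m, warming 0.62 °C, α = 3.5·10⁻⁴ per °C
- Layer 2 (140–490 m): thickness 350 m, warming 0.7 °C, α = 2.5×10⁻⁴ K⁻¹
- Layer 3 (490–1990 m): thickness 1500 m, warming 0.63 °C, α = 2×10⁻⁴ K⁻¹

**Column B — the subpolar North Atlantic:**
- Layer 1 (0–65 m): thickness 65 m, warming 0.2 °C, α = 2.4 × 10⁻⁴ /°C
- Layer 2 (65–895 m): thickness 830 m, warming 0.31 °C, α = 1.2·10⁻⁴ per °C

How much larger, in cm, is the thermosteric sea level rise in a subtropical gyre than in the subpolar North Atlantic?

A 0–140 m: 140 × 3.5×10⁻⁴ × 0.62 = 0.03038 m
A Layer 2: 350 × 2.5×10⁻⁴ × 0.7 = 0.06125 m
A Layer 3: 1500 × 2×10⁻⁴ × 0.63 = 0.18900 m
A total: 0.28063 m
B 0–65 m: 65 × 0.2 × 2.4×10⁻⁴ = 0.00312 m
B 0.31 × 1.2×10⁻⁴ × 830 = 0.030876 m
B total: 0.033996 m
Difference: 0.28063 − 0.033996 = 0.246634 m

24.7 cm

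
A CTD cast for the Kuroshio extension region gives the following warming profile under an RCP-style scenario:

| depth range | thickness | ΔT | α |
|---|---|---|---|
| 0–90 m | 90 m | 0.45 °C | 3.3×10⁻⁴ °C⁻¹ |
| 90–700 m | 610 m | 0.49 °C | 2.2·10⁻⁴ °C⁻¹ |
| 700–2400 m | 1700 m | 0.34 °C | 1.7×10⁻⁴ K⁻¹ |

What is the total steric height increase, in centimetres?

17.7 cm of thermosteric rise

0–90 m: 3.3×10⁻⁴ × 0.45 × 90 = 0.013365 m
90–700 m: 0.49 × 610 × 2.2×10⁻⁴ = 0.065758 m
Layer 3: 0.34 × 1700 × 1.7×10⁻⁴ = 0.09826 m
Δh = 0.013365 + 0.065758 + 0.09826 = 0.177383 m ≈ 17.7 cm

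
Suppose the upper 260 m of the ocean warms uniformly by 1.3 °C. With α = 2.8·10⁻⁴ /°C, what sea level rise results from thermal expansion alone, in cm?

Δh = αΔT·H = 2.8×10⁻⁴ × 1.3 × 260 = 0.09464 m

Δh = 9.5 cm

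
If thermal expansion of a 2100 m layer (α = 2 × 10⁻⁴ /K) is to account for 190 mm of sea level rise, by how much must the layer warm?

ΔT = Δh/(αH) = 0.19 / (2×10⁻⁴ × 2100) ≈ 0.4524 K

about 0.452 K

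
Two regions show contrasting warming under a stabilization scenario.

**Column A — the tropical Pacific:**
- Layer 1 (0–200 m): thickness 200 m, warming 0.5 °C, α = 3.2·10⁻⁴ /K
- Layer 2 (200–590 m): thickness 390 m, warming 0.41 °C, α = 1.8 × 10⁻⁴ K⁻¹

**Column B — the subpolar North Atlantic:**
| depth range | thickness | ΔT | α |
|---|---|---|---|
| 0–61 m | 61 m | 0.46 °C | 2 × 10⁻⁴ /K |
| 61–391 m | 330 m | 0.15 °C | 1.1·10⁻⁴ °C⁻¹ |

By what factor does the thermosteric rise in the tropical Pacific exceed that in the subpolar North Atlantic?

A Layer 1: 3.2×10⁻⁴ × 200 × 0.5 = 0.03200 m
A Layer 2: 390 × 0.41 × 1.8×10⁻⁴ = 0.028782 m
A total: 0.060782 m
B 0–61 m: 61 × 2×10⁻⁴ × 0.46 = 0.005612 m
B 61–391 m: 0.15 × 1.1×10⁻⁴ × 330 = 0.005445 m
B total: 0.011057 m
Ratio: 0.060782 / 0.011057 ≈ 5.497

≈ 5.5×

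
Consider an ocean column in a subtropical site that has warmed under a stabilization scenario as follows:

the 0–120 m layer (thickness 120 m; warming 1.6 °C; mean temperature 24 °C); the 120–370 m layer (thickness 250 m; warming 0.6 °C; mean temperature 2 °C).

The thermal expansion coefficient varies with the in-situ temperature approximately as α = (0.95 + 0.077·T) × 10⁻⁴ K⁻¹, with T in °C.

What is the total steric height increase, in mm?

Layer 1: α = (0.95 + 0.077×24)×10⁻⁴ = 2.798×10⁻⁴ K⁻¹
Layer 2: α = (0.95 + 0.077×2)×10⁻⁴ = 1.104×10⁻⁴ K⁻¹
0–120 m: 2.798×10⁻⁴ × 1.6 × 120 = 0.0537216 m
Layer 2: 0.6 × 250 × 1.104×10⁻⁴ = 0.01656 m
Δh = 0.0537216 + 0.01656 = 0.0702816 m

70.3 mm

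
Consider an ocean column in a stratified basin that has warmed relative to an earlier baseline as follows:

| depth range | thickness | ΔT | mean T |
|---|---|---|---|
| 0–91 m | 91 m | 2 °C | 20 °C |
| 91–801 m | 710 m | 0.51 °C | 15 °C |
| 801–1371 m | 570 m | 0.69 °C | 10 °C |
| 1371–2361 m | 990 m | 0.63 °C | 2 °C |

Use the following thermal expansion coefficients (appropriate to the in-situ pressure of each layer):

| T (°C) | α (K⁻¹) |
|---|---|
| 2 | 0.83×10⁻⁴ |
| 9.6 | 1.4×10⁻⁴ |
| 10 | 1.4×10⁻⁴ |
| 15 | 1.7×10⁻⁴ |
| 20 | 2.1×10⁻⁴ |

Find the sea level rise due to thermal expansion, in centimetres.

Layer 1 at 20 °C → α = 2.1×10⁻⁴ K⁻¹
Layer 2 at 15 °C → α = 1.7×10⁻⁴ K⁻¹
Layer 3 at 10 °C → α = 1.4×10⁻⁴ K⁻¹
Layer 4 at 2 °C → α = 0.83×10⁻⁴ K⁻¹
0–91 m: 2.1×10⁻⁴ × 91 × 2 = 0.03822 m
91–801 m: 1.7×10⁻⁴ × 0.51 × 710 = 0.061557 m
Layer 3: 570 × 1.4×10⁻⁴ × 0.69 = 0.055062 m
0.63 × 0.83×10⁻⁴ × 990 = 0.0517671 m
Δh = 0.03822 + 0.061557 + 0.055062 + 0.0517671 = 0.2066061 m ≈ 20.7 cm

about 20.7 cm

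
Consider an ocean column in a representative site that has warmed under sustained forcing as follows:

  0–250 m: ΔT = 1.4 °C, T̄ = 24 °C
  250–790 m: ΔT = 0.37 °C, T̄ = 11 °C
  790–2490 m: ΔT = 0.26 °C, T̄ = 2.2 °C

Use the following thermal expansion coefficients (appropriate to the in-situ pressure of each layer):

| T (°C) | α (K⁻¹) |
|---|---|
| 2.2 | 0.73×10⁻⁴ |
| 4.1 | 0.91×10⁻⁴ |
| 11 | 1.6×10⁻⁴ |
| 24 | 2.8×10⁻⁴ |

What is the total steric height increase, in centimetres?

Layer 1 at 24 °C → α = 2.8×10⁻⁴ K⁻¹
Layer 2 at 11 °C → α = 1.6×10⁻⁴ K⁻¹
Layer 3 at 2.2 °C → α = 0.73×10⁻⁴ K⁻¹
Layer 1: 1.4 × 250 × 2.8×10⁻⁴ = 0.09800 m
250–790 m: 0.37 × 1.6×10⁻⁴ × 540 = 0.031968 m
0.26 × 0.73×10⁻⁴ × 1700 = 0.032266 m
Δh = 0.09800 + 0.031968 + 0.032266 = 0.162234 m ≈ 16 cm

Δh ≈ 16 cm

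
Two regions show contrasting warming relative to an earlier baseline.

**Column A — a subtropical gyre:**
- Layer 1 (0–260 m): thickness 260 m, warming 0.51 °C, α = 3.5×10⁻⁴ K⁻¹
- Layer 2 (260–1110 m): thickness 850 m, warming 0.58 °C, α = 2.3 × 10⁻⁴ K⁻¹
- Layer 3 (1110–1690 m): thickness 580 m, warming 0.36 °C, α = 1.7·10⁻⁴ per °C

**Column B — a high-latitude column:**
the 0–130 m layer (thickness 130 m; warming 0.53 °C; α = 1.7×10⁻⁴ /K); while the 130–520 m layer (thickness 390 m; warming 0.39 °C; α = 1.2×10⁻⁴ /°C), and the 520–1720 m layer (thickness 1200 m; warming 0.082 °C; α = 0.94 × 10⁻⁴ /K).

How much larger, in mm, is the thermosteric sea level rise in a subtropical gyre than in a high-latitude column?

160 mm larger

A 260 × 0.51 × 3.5×10⁻⁴ = 0.04641 m
A Layer 2: 850 × 0.58 × 2.3×10⁻⁴ = 0.11339 m
A Layer 3: 0.36 × 580 × 1.7×10⁻⁴ = 0.035496 m
A total: 0.195296 m
B Layer 1: 0.53 × 130 × 1.7×10⁻⁴ = 0.011713 m
B Layer 2: 0.39 × 390 × 1.2×10⁻⁴ = 0.018252 m
B 0.94×10⁻⁴ × 0.082 × 1200 = 0.0092496 m
B total: 0.0392146 m
Difference: 0.195296 − 0.0392146 = 0.1560814 m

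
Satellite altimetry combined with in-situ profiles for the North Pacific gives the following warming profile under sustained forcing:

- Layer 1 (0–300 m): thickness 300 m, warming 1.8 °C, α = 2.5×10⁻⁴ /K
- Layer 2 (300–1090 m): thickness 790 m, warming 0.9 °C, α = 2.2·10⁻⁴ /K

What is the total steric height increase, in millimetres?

Δh ≈ 291 mm

0–300 m: 300 × 2.5×10⁻⁴ × 1.8 = 0.13500 m
Layer 2: 2.2×10⁻⁴ × 790 × 0.9 = 0.15642 m
Δh = 0.13500 + 0.15642 = 0.29142 m ≈ 291 mm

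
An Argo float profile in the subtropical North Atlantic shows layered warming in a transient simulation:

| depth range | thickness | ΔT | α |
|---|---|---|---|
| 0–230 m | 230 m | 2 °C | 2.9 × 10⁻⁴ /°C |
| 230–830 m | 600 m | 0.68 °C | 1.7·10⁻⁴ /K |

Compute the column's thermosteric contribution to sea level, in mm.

2 × 230 × 2.9×10⁻⁴ = 0.13340 m
0.68 × 1.7×10⁻⁴ × 600 = 0.06936 m
Δh = 0.13340 + 0.06936 = 0.20276 m ≈ 200 mm

Δh = 200 mm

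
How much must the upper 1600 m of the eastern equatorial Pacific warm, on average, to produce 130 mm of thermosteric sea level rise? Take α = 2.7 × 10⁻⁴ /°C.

0.301 °C

ΔT = Δh/(αH) = 0.13 / (2.7×10⁻⁴ × 1600) ≈ 0.3009 °C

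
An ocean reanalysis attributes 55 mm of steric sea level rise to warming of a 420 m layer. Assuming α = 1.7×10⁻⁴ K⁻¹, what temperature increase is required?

ΔT = Δh/(αH) = 0.055 / (1.7×10⁻⁴ × 420) ≈ 0.7703 K

about 0.770 K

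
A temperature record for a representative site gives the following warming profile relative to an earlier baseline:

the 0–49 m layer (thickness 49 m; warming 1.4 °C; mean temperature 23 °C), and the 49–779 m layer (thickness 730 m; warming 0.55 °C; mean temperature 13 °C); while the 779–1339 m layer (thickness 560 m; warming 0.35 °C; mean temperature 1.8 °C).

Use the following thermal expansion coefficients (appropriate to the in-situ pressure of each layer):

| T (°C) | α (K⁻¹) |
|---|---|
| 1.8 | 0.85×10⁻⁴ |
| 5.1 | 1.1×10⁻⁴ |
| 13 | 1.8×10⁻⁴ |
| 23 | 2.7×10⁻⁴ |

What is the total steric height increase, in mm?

Layer 1 at 23 °C → α = 2.7×10⁻⁴ K⁻¹
Layer 2 at 13 °C → α = 1.8×10⁻⁴ K⁻¹
Layer 3 at 1.8 °C → α = 0.85×10⁻⁴ K⁻¹
2.7×10⁻⁴ × 49 × 1.4 = 0.018522 m
1.8×10⁻⁴ × 0.55 × 730 = 0.07227 m
779–1339 m: 560 × 0.85×10⁻⁴ × 0.35 = 0.01666 m
Δh = 0.018522 + 0.07227 + 0.01666 = 0.107452 m ≈ 107 mm

Δh ≈ 107 mm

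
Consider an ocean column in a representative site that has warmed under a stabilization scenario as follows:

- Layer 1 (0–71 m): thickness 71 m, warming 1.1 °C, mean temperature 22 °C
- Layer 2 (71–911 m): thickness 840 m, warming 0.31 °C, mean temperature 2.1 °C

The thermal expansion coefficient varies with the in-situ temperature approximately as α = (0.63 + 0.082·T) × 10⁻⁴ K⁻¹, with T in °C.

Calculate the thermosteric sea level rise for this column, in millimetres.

Layer 1: α = (0.63 + 0.082×22)×10⁻⁴ = 2.434×10⁻⁴ K⁻¹
Layer 2: α = (0.63 + 0.082×2.1)×10⁻⁴ = 0.8022×10⁻⁴ K⁻¹
Layer 1: 1.1 × 71 × 2.434×10⁻⁴ = 0.01900954 m
71–911 m: 0.31 × 840 × 0.8022×10⁻⁴ = 0.020889288 m
Δh = 0.01900954 + 0.020889288 = 0.039898828 m

39.9 mm of thermosteric rise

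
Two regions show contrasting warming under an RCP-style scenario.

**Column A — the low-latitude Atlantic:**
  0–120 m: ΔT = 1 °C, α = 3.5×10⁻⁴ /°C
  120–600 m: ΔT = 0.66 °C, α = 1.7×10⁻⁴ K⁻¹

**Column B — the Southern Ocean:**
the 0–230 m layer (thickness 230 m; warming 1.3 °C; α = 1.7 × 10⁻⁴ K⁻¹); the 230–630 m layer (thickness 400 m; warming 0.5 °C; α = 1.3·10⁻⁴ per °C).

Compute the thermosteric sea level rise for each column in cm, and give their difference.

A 1 × 3.5×10⁻⁴ × 120 = 0.04200 m
A 120–600 m: 480 × 0.66 × 1.7×10⁻⁴ = 0.053856 m
A total: 0.095856 m
B Layer 1: 1.3 × 230 × 1.7×10⁻⁴ = 0.05083 m
B Layer 2: 400 × 0.5 × 1.3×10⁻⁴ = 0.02600 m
B total: 0.07683 m
Difference: 0.095856 − 0.07683 = 0.019026 m

Δh_A ≈ 9.59 cm, Δh_B ≈ 7.68 cm; difference ≈ 1.90 cm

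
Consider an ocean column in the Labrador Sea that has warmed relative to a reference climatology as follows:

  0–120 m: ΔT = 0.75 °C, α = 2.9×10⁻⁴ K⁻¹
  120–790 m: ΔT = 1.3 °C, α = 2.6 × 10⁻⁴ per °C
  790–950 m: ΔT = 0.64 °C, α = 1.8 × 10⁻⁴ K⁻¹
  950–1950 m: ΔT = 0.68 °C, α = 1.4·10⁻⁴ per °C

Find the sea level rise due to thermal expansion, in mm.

0–120 m: 120 × 2.9×10⁻⁴ × 0.75 = 0.02610 m
Layer 2: 2.6×10⁻⁴ × 670 × 1.3 = 0.22646 m
790–950 m: 0.64 × 1.8×10⁻⁴ × 160 = 0.018432 m
1000 × 0.68 × 1.4×10⁻⁴ = 0.09520 m
Δh = 0.02610 + 0.22646 + 0.018432 + 0.09520 = 0.366192 m

Δh ≈ 366 mm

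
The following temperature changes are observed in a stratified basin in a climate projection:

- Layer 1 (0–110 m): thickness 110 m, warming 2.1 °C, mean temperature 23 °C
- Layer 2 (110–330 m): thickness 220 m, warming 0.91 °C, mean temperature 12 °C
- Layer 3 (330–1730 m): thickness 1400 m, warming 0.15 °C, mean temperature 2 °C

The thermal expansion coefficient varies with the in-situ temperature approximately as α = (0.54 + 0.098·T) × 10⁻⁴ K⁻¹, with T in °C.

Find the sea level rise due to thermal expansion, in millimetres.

Layer 1: α = (0.54 + 0.098×23)×10⁻⁴ = 2.794×10⁻⁴ K⁻¹
Layer 2: α = (0.54 + 0.098×12)×10⁻⁴ = 1.716×10⁻⁴ K⁻¹
Layer 3: α = (0.54 + 0.098×2)×10⁻⁴ = 0.736×10⁻⁴ K⁻¹
2.1 × 2.794×10⁻⁴ × 110 = 0.0645414 m
1.716×10⁻⁴ × 220 × 0.91 = 0.03435432 m
330–1730 m: 0.736×10⁻⁴ × 0.15 × 1400 = 0.015456 m
Δh = 0.0645414 + 0.03435432 + 0.015456 = 0.11435172 m

about 110 mm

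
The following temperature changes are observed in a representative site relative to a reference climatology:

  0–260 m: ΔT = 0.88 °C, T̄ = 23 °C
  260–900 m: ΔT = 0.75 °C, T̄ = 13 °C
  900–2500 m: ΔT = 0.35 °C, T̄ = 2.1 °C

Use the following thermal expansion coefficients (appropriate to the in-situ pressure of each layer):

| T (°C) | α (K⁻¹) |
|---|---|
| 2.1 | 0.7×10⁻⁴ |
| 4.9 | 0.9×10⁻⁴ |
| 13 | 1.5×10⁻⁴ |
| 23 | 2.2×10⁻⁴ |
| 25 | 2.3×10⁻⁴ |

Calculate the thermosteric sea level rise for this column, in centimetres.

Layer 1 at 23 °C → α = 2.2×10⁻⁴ K⁻¹
Layer 2 at 13 °C → α = 1.5×10⁻⁴ K⁻¹
Layer 3 at 2.1 °C → α = 0.7×10⁻⁴ K⁻¹
0–260 m: 0.88 × 260 × 2.2×10⁻⁴ = 0.050336 m
Layer 2: 0.75 × 640 × 1.5×10⁻⁴ = 0.07200 m
0.7×10⁻⁴ × 1600 × 0.35 = 0.03920 m
Δh = 0.050336 + 0.07200 + 0.03920 = 0.161536 m

Δh ≈ 16.2 cm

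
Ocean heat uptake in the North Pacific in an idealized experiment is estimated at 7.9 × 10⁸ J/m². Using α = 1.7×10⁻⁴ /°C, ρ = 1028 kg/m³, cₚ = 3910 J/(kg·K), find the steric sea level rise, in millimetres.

Δh ≈ 33.4 mm

Δh = αQ/(ρcₚ) = 1.7×10⁻⁴ × 7.9×10⁸ / (1028 × 3910) ≈ 0.033412 m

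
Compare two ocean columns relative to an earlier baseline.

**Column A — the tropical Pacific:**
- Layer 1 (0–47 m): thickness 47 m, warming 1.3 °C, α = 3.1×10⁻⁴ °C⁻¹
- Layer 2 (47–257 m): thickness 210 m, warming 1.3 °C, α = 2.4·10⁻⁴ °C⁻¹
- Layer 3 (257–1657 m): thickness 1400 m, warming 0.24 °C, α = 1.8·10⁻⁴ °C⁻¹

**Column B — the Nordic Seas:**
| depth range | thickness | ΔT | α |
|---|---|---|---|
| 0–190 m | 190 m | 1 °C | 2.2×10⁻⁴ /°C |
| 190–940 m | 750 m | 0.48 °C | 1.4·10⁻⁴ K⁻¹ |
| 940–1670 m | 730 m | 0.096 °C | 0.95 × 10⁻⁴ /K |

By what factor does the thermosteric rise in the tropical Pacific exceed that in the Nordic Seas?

a factor of 1.47

A 0–47 m: 47 × 3.1×10⁻⁴ × 1.3 = 0.018941 m
A Layer 2: 2.4×10⁻⁴ × 210 × 1.3 = 0.06552 m
A Layer 3: 1400 × 0.24 × 1.8×10⁻⁴ = 0.06048 m
A total: 0.144941 m
B Layer 1: 1 × 190 × 2.2×10⁻⁴ = 0.04180 m
B 190–940 m: 0.48 × 1.4×10⁻⁴ × 750 = 0.05040 m
B 940–1670 m: 0.95×10⁻⁴ × 0.096 × 730 = 0.0066576 m
B total: 0.0988576 m
Ratio: 0.144941 / 0.0988576 ≈ 1.466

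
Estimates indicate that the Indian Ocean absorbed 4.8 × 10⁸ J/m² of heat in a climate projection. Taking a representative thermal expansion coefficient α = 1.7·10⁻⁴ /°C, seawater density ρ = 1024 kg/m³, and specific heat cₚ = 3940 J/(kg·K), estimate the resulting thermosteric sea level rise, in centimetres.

Δh = 2.02 cm

Δh = αQ/(ρcₚ) = 1.7×10⁻⁴ × 4.8×10⁸ / (1024 × 3940) ≈ 0.020225 m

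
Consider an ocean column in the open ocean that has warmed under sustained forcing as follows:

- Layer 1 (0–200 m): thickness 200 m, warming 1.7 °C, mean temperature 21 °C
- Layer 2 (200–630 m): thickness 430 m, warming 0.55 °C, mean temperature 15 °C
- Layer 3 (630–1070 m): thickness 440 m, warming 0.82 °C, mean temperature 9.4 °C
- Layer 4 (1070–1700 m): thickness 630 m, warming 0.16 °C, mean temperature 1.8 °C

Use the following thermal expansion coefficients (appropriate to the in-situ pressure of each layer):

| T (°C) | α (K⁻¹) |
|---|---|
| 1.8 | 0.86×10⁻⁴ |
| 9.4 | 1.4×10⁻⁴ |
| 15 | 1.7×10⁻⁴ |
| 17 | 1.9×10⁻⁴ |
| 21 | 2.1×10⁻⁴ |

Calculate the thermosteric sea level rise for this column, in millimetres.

170 mm

Layer 1 at 21 °C → α = 2.1×10⁻⁴ K⁻¹
Layer 2 at 15 °C → α = 1.7×10⁻⁴ K⁻¹
Layer 3 at 9.4 °C → α = 1.4×10⁻⁴ K⁻¹
Layer 4 at 1.8 °C → α = 0.86×10⁻⁴ K⁻¹
Layer 1: 200 × 1.7 × 2.1×10⁻⁴ = 0.07140 m
200–630 m: 1.7×10⁻⁴ × 0.55 × 430 = 0.040205 m
1.4×10⁻⁴ × 440 × 0.82 = 0.050512 m
1070–1700 m: 0.16 × 0.86×10⁻⁴ × 630 = 0.0086688 m
Δh = 0.07140 + 0.040205 + 0.050512 + 0.0086688 = 0.1707858 m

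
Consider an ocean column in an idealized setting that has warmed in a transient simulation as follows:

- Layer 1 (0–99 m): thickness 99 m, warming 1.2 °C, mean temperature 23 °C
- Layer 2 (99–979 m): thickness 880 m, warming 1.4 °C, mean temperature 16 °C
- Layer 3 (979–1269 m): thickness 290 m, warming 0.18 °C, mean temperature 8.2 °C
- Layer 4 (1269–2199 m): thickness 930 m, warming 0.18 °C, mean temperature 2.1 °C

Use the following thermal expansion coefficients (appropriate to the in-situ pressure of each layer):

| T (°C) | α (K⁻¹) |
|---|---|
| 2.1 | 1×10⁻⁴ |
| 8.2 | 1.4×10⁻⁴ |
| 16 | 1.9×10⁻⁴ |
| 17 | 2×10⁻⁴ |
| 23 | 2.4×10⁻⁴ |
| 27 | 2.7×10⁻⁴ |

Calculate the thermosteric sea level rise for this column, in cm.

Δh = 29 cm

Layer 1 at 23 °C → α = 2.4×10⁻⁴ K⁻¹
Layer 2 at 16 °C → α = 1.9×10⁻⁴ K⁻¹
Layer 3 at 8.2 °C → α = 1.4×10⁻⁴ K⁻¹
Layer 4 at 2.1 °C → α = 1×10⁻⁴ K⁻¹
99 × 2.4×10⁻⁴ × 1.2 = 0.028512 m
Layer 2: 1.4 × 880 × 1.9×10⁻⁴ = 0.23408 m
Layer 3: 1.4×10⁻⁴ × 0.18 × 290 = 0.007308 m
930 × 1×10⁻⁴ × 0.18 = 0.01674 m
Δh = 0.028512 + 0.23408 + 0.007308 + 0.01674 = 0.28664 m ≈ 29 cm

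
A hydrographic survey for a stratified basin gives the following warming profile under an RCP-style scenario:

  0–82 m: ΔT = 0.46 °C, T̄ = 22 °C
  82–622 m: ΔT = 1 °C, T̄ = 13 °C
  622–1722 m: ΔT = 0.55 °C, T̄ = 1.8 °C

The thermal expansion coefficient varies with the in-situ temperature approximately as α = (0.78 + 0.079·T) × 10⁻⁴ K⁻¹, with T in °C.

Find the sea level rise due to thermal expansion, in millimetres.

about 160 mm

Layer 1: α = (0.78 + 0.079×22)×10⁻⁴ = 2.518×10⁻⁴ K⁻¹
Layer 2: α = (0.78 + 0.079×13)×10⁻⁴ = 1.807×10⁻⁴ K⁻¹
Layer 3: α = (0.78 + 0.079×1.8)×10⁻⁴ = 0.9222×10⁻⁴ K⁻¹
Layer 1: 2.518×10⁻⁴ × 0.46 × 82 = 0.009497896 m
82–622 m: 540 × 1 × 1.807×10⁻⁴ = 0.097578 m
622–1722 m: 1100 × 0.55 × 0.9222×10⁻⁴ = 0.0557931 m
Δh = 0.009497896 + 0.097578 + 0.0557931 = 0.162868996 m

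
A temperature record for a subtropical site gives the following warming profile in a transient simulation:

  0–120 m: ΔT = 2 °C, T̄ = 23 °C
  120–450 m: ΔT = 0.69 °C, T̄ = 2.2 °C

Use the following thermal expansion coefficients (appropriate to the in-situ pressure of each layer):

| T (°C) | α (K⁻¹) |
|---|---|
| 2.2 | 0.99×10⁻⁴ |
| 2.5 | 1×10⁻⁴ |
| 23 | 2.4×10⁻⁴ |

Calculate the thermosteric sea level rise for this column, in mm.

Δh ≈ 80.1 mm

Layer 1 at 23 °C → α = 2.4×10⁻⁴ K⁻¹
Layer 2 at 2.2 °C → α = 0.99×10⁻⁴ K⁻¹
0–120 m: 120 × 2 × 2.4×10⁻⁴ = 0.05760 m
330 × 0.69 × 0.99×10⁻⁴ = 0.0225423 m
Δh = 0.05760 + 0.0225423 = 0.0801423 m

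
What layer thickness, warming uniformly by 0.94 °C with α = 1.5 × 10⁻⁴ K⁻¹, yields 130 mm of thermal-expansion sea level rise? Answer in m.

H = Δh/(αΔT) = 0.13 / (1.5×10⁻⁴ × 0.94) ≈ 922.0 m

about 920 m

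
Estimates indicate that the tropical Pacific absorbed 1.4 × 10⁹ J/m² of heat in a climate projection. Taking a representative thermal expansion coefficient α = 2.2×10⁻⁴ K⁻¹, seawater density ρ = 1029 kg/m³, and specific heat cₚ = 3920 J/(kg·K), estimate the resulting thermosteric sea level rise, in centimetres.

Δh = αQ/(ρcₚ) = 2.2×10⁻⁴ × 1.4×10⁹ / (1029 × 3920) ≈ 0.076357 m

about 7.6 cm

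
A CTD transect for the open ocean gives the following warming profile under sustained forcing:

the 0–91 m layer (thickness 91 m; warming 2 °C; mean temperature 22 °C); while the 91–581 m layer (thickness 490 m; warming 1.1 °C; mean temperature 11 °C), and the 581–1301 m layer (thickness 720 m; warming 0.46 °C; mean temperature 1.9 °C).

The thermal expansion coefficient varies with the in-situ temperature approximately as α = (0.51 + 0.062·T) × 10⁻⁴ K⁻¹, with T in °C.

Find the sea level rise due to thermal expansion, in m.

Layer 1: α = (0.51 + 0.062×22)×10⁻⁴ = 1.874×10⁻⁴ K⁻¹
Layer 2: α = (0.51 + 0.062×11)×10⁻⁴ = 1.192×10⁻⁴ K⁻¹
Layer 3: α = (0.51 + 0.062×1.9)×10⁻⁴ = 0.6278×10⁻⁴ K⁻¹
91 × 2 × 1.874×10⁻⁴ = 0.0341068 m
Layer 2: 1.192×10⁻⁴ × 490 × 1.1 = 0.0642488 m
Layer 3: 720 × 0.46 × 0.6278×10⁻⁴ = 0.020792736 m
Δh = 0.0341068 + 0.0642488 + 0.020792736 = 0.119148336 m ≈ 0.119 m

0.119 m of thermosteric rise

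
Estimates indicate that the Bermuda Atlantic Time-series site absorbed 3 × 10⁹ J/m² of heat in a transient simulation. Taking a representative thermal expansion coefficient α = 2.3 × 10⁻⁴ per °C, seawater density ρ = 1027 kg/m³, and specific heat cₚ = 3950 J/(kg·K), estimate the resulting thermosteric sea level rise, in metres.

0.170 m of thermosteric rise

Δh = αQ/(ρcₚ) = 2.3×10⁻⁴ × 3×10⁹ / (1027 × 3950) ≈ 0.17009 m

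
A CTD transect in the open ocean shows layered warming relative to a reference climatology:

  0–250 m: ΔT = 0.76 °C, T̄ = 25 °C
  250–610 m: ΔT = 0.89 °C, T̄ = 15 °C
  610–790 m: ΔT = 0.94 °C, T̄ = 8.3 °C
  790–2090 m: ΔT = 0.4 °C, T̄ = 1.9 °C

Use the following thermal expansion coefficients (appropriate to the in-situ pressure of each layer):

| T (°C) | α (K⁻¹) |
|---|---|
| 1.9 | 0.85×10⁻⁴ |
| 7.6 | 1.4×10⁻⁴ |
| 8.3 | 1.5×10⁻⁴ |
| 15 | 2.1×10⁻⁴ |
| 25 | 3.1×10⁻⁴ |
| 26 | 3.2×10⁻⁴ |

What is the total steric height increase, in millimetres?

Layer 1 at 25 °C → α = 3.1×10⁻⁴ K⁻¹
Layer 2 at 15 °C → α = 2.1×10⁻⁴ K⁻¹
Layer 3 at 8.3 °C → α = 1.5×10⁻⁴ K⁻¹
Layer 4 at 1.9 °C → α = 0.85×10⁻⁴ K⁻¹
3.1×10⁻⁴ × 0.76 × 250 = 0.05890 m
Layer 2: 0.89 × 360 × 2.1×10⁻⁴ = 0.067284 m
Layer 3: 1.5×10⁻⁴ × 180 × 0.94 = 0.02538 m
Layer 4: 0.85×10⁻⁴ × 1300 × 0.4 = 0.04420 m
Δh = 0.05890 + 0.067284 + 0.02538 + 0.04420 = 0.195764 m ≈ 196 mm

Δh = 196 mm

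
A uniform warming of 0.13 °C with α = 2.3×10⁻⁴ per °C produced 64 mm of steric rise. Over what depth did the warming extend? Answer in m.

H = Δh/(αΔT) = 0.064 / (2.3×10⁻⁴ × 0.13) ≈ 2140 m

H ≈ 2140 m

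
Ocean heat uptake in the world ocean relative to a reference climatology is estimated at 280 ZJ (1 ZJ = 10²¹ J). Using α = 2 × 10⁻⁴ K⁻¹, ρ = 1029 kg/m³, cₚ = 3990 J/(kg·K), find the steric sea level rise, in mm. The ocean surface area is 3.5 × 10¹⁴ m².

Per unit area: Q = 280×10²¹ / (3.5×10¹⁴) = 8×10⁸ J/m²
Δh = αQ/(ρcₚ) = 2×10⁻⁴ × 8×10⁸ / (1029 × 3990) ≈ 0.03897 m

Δh = 39 mm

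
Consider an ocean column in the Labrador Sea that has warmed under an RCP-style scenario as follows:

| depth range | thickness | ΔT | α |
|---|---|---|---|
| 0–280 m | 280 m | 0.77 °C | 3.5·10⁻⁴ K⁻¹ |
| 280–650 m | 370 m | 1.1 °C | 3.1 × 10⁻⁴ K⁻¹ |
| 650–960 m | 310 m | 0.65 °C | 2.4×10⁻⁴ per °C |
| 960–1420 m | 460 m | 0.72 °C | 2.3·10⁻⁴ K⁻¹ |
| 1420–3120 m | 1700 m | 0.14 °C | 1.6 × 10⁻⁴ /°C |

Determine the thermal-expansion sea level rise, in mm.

0.77 × 3.5×10⁻⁴ × 280 = 0.07546 m
Layer 2: 3.1×10⁻⁴ × 370 × 1.1 = 0.12617 m
Layer 3: 0.65 × 310 × 2.4×10⁻⁴ = 0.04836 m
0.72 × 460 × 2.3×10⁻⁴ = 0.076176 m
1.6×10⁻⁴ × 0.14 × 1700 = 0.03808 m
Δh = 0.07546 + 0.12617 + 0.04836 + 0.076176 + 0.03808 = 0.364246 m

364 mm of thermosteric rise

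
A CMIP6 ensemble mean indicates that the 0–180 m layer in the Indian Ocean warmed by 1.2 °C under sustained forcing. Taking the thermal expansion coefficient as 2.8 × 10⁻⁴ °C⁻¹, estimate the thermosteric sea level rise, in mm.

Δh = αΔT·H = 2.8×10⁻⁴ × 1.2 × 180 = 0.06048 m

Δh = 60.5 mm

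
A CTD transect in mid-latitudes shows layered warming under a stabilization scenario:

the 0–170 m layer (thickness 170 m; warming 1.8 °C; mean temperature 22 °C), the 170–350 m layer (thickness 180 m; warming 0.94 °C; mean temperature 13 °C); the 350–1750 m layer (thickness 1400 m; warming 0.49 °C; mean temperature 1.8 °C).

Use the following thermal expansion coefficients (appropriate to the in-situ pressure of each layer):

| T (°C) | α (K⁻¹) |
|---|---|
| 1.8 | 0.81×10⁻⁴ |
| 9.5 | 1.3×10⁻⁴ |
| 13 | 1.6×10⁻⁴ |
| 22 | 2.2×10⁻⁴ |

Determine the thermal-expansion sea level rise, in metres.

Layer 1 at 22 °C → α = 2.2×10⁻⁴ K⁻¹
Layer 2 at 13 °C → α = 1.6×10⁻⁴ K⁻¹
Layer 3 at 1.8 °C → α = 0.81×10⁻⁴ K⁻¹
0–170 m: 2.2×10⁻⁴ × 170 × 1.8 = 0.06732 m
170–350 m: 1.6×10⁻⁴ × 180 × 0.94 = 0.027072 m
Layer 3: 0.49 × 0.81×10⁻⁴ × 1400 = 0.055566 m
Δh = 0.06732 + 0.027072 + 0.055566 = 0.149958 m ≈ 0.15 m

Δh ≈ 0.15 m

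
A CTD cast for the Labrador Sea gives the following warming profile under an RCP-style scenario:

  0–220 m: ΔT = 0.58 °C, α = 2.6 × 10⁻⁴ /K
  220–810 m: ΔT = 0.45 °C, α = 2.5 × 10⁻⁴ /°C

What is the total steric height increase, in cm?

about 9.96 cm

Layer 1: 2.6×10⁻⁴ × 220 × 0.58 = 0.033176 m
Layer 2: 590 × 2.5×10⁻⁴ × 0.45 = 0.066375 m
Δh = 0.033176 + 0.066375 = 0.099551 m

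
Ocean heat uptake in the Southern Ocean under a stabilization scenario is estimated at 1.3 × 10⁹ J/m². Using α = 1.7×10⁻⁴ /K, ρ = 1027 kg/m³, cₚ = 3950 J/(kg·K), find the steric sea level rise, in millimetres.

Δh = αQ/(ρcₚ) = 1.7×10⁻⁴ × 1.3×10⁹ / (1027 × 3950) ≈ 0.054478 m

54 mm of thermosteric rise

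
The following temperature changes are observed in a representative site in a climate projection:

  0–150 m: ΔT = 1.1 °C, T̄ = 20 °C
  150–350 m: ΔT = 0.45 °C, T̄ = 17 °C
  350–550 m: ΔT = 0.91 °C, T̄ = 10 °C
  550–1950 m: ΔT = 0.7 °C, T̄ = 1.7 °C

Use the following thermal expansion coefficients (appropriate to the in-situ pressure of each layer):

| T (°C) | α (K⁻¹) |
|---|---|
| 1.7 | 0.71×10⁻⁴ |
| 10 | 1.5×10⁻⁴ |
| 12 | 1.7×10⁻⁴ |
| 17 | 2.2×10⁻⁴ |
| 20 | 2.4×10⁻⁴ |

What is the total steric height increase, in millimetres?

Layer 1 at 20 °C → α = 2.4×10⁻⁴ K⁻¹
Layer 2 at 17 °C → α = 2.2×10⁻⁴ K⁻¹
Layer 3 at 10 °C → α = 1.5×10⁻⁴ K⁻¹
Layer 4 at 1.7 °C → α = 0.71×10⁻⁴ K⁻¹
0–150 m: 1.1 × 150 × 2.4×10⁻⁴ = 0.03960 m
Layer 2: 0.45 × 2.2×10⁻⁴ × 200 = 0.01980 m
1.5×10⁻⁴ × 0.91 × 200 = 0.02730 m
0.71×10⁻⁴ × 0.7 × 1400 = 0.06958 m
Δh = 0.03960 + 0.01980 + 0.02730 + 0.06958 = 0.15628 m ≈ 156 mm

156 mm of thermosteric rise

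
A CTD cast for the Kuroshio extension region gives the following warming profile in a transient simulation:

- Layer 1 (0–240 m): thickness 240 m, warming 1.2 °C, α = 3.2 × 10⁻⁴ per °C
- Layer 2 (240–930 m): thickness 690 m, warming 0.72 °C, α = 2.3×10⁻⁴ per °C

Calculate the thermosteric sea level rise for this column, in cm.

0–240 m: 1.2 × 240 × 3.2×10⁻⁴ = 0.09216 m
0.72 × 690 × 2.3×10⁻⁴ = 0.114264 m
Δh = 0.09216 + 0.114264 = 0.206424 m

21 cm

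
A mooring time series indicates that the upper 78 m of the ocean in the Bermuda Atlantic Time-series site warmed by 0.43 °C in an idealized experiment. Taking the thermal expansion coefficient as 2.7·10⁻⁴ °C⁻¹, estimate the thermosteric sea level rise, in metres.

Δh ≈ 0.00906 m

Δh = αΔT·H = 2.7×10⁻⁴ × 0.43 × 78 = 0.0090558 m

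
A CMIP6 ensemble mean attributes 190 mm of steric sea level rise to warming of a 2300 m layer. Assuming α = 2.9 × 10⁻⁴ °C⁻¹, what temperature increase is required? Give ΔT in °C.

ΔT = Δh/(αH) = 0.19 / (2.9×10⁻⁴ × 2300) ≈ 0.2849 °C

0.285 °C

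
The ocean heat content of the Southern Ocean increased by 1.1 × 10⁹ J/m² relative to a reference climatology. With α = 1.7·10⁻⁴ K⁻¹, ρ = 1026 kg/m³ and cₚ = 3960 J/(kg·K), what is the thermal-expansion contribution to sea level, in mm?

Δh ≈ 46 mm

Δh = αQ/(ρcₚ) = 1.7×10⁻⁴ × 1.1×10⁹ / (1026 × 3960) ≈ 0.046026 m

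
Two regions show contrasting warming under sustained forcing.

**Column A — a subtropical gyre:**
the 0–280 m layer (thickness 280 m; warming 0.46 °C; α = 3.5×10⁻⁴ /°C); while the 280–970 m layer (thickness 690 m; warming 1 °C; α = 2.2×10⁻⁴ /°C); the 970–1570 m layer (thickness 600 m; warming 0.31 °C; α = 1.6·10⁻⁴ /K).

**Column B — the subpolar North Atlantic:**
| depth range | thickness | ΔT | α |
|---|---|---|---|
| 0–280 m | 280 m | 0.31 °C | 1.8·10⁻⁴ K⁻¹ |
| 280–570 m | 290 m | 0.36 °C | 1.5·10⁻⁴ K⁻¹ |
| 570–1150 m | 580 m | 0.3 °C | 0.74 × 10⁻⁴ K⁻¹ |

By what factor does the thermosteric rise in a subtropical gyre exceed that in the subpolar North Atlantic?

5.13

A 0–280 m: 3.5×10⁻⁴ × 280 × 0.46 = 0.04508 m
A Layer 2: 690 × 2.2×10⁻⁴ × 1 = 0.15180 m
A 600 × 1.6×10⁻⁴ × 0.31 = 0.02976 m
A total: 0.22664 m
B 280 × 1.8×10⁻⁴ × 0.31 = 0.015624 m
B Layer 2: 290 × 0.36 × 1.5×10⁻⁴ = 0.01566 m
B 570–1150 m: 580 × 0.74×10⁻⁴ × 0.3 = 0.012876 m
B total: 0.04416 m
Ratio: 0.22664 / 0.04416 ≈ 5.132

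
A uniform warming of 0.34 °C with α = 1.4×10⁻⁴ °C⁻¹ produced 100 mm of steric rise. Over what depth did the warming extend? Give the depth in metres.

H = Δh/(αΔT) = 0.1 / (1.4×10⁻⁴ × 0.34) ≈ 2101 m

2100 m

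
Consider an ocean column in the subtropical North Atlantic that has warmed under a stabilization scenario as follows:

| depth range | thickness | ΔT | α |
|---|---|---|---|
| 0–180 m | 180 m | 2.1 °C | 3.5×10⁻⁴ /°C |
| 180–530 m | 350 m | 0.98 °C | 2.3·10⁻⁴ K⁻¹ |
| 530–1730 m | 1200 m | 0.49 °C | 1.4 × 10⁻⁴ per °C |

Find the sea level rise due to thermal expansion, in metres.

0.294 m of thermosteric rise

0–180 m: 2.1 × 3.5×10⁻⁴ × 180 = 0.13230 m
Layer 2: 350 × 2.3×10⁻⁴ × 0.98 = 0.07889 m
Layer 3: 1.4×10⁻⁴ × 1200 × 0.49 = 0.08232 m
Δh = 0.13230 + 0.07889 + 0.08232 = 0.29351 m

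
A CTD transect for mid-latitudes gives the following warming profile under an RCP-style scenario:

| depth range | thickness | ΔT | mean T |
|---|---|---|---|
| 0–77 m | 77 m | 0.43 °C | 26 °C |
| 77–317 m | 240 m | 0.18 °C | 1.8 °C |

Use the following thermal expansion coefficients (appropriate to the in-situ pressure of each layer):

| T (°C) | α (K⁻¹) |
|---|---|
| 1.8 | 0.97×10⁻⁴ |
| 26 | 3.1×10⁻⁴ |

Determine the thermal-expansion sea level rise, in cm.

Layer 1 at 26 °C → α = 3.1×10⁻⁴ K⁻¹
Layer 2 at 1.8 °C → α = 0.97×10⁻⁴ K⁻¹
Layer 1: 77 × 0.43 × 3.1×10⁻⁴ = 0.0102641 m
77–317 m: 240 × 0.97×10⁻⁴ × 0.18 = 0.0041904 m
Δh = 0.0102641 + 0.0041904 = 0.0144545 m

1.4 cm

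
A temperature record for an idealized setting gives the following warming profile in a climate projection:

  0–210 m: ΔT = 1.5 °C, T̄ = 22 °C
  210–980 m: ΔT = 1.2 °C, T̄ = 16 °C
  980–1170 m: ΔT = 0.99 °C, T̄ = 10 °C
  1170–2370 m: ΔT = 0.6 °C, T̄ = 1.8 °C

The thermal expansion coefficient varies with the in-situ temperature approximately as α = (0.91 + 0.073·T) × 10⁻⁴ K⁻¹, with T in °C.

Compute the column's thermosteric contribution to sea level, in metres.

0.377 m of thermosteric rise

Layer 1: α = (0.91 + 0.073×22)×10⁻⁴ = 2.516×10⁻⁴ K⁻¹
Layer 2: α = (0.91 + 0.073×16)×10⁻⁴ = 2.078×10⁻⁴ K⁻¹
Layer 3: α = (0.91 + 0.073×10)×10⁻⁴ = 1.64×10⁻⁴ K⁻¹
Layer 4: α = (0.91 + 0.073×1.8)×10⁻⁴ = 1.0414×10⁻⁴ K⁻¹
210 × 2.516×10⁻⁴ × 1.5 = 0.079254 m
2.078×10⁻⁴ × 1.2 × 770 = 0.1920072 m
1.64×10⁻⁴ × 190 × 0.99 = 0.0308484 m
1170–2370 m: 1200 × 0.6 × 1.0414×10⁻⁴ = 0.0749808 m
Δh = 0.079254 + 0.1920072 + 0.0308484 + 0.0749808 = 0.3770904 m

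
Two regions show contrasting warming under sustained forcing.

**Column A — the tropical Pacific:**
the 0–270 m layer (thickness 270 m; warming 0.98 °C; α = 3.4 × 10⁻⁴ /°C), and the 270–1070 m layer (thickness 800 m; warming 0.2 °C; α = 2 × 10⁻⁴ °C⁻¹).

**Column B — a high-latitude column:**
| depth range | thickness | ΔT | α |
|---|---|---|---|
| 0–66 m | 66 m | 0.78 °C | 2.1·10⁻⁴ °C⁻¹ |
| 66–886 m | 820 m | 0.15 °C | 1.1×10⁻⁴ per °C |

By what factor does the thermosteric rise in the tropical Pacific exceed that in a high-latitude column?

≈ 5.0×

A 0–270 m: 270 × 0.98 × 3.4×10⁻⁴ = 0.089964 m
A 270–1070 m: 0.2 × 800 × 2×10⁻⁴ = 0.03200 m
A total: 0.121964 m
B Layer 1: 2.1×10⁻⁴ × 66 × 0.78 = 0.0108108 m
B 66–886 m: 820 × 1.1×10⁻⁴ × 0.15 = 0.01353 m
B total: 0.0243408 m
Ratio: 0.121964 / 0.0243408 ≈ 5.011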